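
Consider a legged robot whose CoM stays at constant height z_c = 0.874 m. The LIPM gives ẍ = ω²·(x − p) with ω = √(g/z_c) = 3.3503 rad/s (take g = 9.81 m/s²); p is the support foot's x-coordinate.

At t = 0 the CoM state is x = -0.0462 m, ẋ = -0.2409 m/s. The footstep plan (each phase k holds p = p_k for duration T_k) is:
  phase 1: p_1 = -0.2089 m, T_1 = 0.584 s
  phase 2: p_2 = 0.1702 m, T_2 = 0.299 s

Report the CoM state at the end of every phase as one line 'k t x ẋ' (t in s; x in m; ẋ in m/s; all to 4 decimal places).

1 0.5840 0.1289 1.0205
2 0.8830 0.4651 1.4138

phase 1: p=-0.2089, T=0.584, ωT=1.956575, cosh=3.608198, sinh=3.466857; start (x,ẋ)=(-0.046200, -0.240900) → end (x,ẋ)=(0.128873, 1.020547)
phase 2: p=0.1702, T=0.299, ωT=1.001740, cosh=1.545127, sinh=1.177887; start (x,ẋ)=(0.128873, 1.020547) → end (x,ẋ)=(0.465145, 1.413788)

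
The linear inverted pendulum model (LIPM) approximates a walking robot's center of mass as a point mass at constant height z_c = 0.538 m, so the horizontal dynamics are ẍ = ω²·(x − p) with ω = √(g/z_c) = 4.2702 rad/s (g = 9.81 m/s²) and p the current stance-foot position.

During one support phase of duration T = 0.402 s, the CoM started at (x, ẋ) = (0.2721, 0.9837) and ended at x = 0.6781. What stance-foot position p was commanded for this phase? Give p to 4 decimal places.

ωT = 4.2702·0.402 = 1.716620; cosh(ωT) = 2.872680, sinh(ωT) = 2.693007
x(T) = p + (x₀−p)·cosh(ωT) + (ẋ₀/ω)·sinh(ωT) ⇒ p·(1 − cosh) = x(T) − x₀·cosh − (ẋ₀/ω)·sinh
numerator   = 0.6781 − (0.2721)·2.872680 − (0.9837/4.2702)·2.693007 = -0.723928
denominator = 1 − 2.872680 = -1.872680
p = -0.723928 / -1.872680 = 0.3866

p = 0.3866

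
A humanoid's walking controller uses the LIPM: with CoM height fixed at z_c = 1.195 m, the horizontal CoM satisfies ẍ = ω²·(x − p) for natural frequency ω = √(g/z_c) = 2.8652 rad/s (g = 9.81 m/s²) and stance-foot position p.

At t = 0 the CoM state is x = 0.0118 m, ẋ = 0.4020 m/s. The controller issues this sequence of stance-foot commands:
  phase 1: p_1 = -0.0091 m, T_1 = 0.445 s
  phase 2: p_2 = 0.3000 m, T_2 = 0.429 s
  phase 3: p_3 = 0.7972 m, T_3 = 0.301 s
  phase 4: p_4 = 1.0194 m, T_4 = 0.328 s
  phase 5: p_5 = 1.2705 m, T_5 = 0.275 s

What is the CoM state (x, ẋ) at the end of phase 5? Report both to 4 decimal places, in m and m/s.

phase 1: p=-0.0091, T=0.445, ωT=1.275014, cosh=1.929089, sinh=1.649662; start (x,ẋ)=(0.011800, 0.402000) → end (x,ẋ)=(0.262673, 0.874280)
phase 2: p=0.3000, T=0.429, ωT=1.229171, cosh=1.855464, sinh=1.562929; start (x,ẋ)=(0.262673, 0.874280) → end (x,ẋ)=(0.707649, 1.455040)
phase 3: p=0.7972, T=0.301, ωT=0.862425, cosh=1.395518, sinh=0.973381; start (x,ẋ)=(0.707649, 1.455040) → end (x,ẋ)=(1.166544, 1.780783)
phase 4: p=1.0194, T=0.328, ωT=0.939786, cosh=1.475072, sinh=1.084361; start (x,ẋ)=(1.166544, 1.780783) → end (x,ẋ)=(1.910401, 3.083947)
phase 5: p=1.2705, T=0.275, ωT=0.787930, cosh=1.326813, sinh=0.872027; start (x,ẋ)=(1.910401, 3.083947) → end (x,ẋ)=(3.058132, 5.690634)

x = 3.0581, ẋ = 5.6906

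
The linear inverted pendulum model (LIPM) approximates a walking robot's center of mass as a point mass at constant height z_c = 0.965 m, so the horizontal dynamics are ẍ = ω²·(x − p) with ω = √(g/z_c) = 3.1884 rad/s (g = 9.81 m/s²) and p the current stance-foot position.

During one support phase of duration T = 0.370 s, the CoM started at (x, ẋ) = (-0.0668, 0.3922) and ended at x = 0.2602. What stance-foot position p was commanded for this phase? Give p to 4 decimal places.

p = -0.2536

ωT = 3.1884·0.370 = 1.179708; cosh(ωT) = 1.780396, sinh(ωT) = 1.473028
x(T) = p + (x₀−p)·cosh(ωT) + (ẋ₀/ω)·sinh(ωT) ⇒ p·(1 − cosh) = x(T) − x₀·cosh − (ẋ₀/ω)·sinh
numerator   = 0.2602 − (-0.0668)·1.780396 − (0.3922/3.1884)·1.473028 = 0.197936
denominator = 1 − 1.780396 = -0.780396
p = 0.197936 / -0.780396 = -0.2536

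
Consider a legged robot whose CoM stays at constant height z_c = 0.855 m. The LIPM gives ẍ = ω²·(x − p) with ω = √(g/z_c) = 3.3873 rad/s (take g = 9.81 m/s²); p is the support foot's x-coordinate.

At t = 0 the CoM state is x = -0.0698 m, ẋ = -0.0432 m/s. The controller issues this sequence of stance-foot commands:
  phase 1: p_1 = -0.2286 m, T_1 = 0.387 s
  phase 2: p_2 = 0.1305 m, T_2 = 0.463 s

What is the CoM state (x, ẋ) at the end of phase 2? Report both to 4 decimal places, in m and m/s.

x = 0.5361, ẋ = 1.5949

phase 1: p=-0.2286, T=0.387, ωT=1.310885, cosh=1.989518, sinh=1.719937; start (x,ẋ)=(-0.069800, -0.043200) → end (x,ẋ)=(0.065400, 0.839213)
phase 2: p=0.1305, T=0.463, ωT=1.568320, cosh=2.503487, sinh=2.295092; start (x,ẋ)=(0.065400, 0.839213) → end (x,ẋ)=(0.536139, 1.594862)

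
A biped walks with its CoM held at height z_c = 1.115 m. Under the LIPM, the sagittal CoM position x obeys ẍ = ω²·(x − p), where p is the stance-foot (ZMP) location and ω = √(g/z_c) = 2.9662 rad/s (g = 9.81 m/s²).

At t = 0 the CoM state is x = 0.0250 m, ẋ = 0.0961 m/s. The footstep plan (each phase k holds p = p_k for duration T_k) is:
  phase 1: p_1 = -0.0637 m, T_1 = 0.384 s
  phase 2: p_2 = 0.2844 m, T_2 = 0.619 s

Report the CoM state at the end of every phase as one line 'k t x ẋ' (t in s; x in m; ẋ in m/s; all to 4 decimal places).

phase 1: p=-0.0637, T=0.384, ωT=1.139021, cosh=1.721920, sinh=1.401788; start (x,ẋ)=(0.025000, 0.096100) → end (x,ẋ)=(0.134450, 0.534290)
phase 2: p=0.2844, T=0.619, ωT=1.836078, cosh=3.215666, sinh=3.056224; start (x,ẋ)=(0.134450, 0.534290) → end (x,ẋ)=(0.352716, 0.358744)

1 0.3840 0.1344 0.5343
2 1.0030 0.3527 0.3587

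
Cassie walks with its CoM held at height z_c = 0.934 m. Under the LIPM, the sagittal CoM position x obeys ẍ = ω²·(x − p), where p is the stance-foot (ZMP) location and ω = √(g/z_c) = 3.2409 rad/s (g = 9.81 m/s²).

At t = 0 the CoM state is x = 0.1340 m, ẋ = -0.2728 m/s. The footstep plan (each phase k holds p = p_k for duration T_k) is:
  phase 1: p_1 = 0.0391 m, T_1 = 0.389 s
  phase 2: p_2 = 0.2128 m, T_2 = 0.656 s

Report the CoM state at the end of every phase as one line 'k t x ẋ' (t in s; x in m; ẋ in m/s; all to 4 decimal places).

phase 1: p=0.0391, T=0.389, ωT=1.260710, cosh=1.905689, sinh=1.622237; start (x,ẋ)=(0.134000, -0.272800) → end (x,ẋ)=(0.083400, -0.020935)
phase 2: p=0.2128, T=0.656, ωT=2.126030, cosh=4.250420, sinh=4.131110; start (x,ẋ)=(0.083400, -0.020935) → end (x,ẋ)=(-0.363891, -1.821461)

1 0.3890 0.0834 -0.0209
2 1.0450 -0.3639 -1.8215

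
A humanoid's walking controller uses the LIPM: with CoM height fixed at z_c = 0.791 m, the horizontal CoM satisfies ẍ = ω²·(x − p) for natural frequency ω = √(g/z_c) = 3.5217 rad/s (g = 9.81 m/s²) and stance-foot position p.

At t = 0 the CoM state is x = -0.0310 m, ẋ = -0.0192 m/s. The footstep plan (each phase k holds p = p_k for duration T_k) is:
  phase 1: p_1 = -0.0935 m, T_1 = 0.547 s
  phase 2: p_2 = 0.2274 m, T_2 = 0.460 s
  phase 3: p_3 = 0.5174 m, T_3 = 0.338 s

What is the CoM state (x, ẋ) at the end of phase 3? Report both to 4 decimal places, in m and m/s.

phase 1: p=-0.0935, T=0.547, ωT=1.926370, cosh=3.505111, sinh=3.359435; start (x,ẋ)=(-0.031000, -0.019200) → end (x,ẋ)=(0.107254, 0.672134)
phase 2: p=0.2274, T=0.460, ωT=1.619982, cosh=2.625451, sinh=2.427549; start (x,ẋ)=(0.107254, 0.672134) → end (x,ẋ)=(0.375273, 0.737517)
phase 3: p=0.5174, T=0.338, ωT=1.190335, cosh=1.796150, sinh=1.492031; start (x,ẋ)=(0.375273, 0.737517) → end (x,ẋ)=(0.574581, 0.577887)

x = 0.5746, ẋ = 0.5779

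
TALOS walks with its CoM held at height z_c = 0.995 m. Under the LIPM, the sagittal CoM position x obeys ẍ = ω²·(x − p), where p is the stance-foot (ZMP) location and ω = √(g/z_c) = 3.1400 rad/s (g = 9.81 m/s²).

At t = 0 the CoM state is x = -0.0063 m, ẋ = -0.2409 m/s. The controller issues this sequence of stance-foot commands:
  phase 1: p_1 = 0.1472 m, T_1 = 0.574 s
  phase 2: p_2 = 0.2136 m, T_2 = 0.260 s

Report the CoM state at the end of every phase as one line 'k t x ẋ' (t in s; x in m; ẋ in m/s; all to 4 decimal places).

1 0.5740 -0.5572 -2.1719
2 0.8340 -1.4581 -5.1395

phase 1: p=0.1472, T=0.574, ωT=1.802360, cosh=3.114425, sinh=2.949516; start (x,ẋ)=(-0.006300, -0.240900) → end (x,ẋ)=(-0.557150, -2.171902)
phase 2: p=0.2136, T=0.260, ωT=0.816400, cosh=1.352180, sinh=0.910160; start (x,ẋ)=(-0.557150, -2.171902) → end (x,ẋ)=(-1.458141, -5.139534)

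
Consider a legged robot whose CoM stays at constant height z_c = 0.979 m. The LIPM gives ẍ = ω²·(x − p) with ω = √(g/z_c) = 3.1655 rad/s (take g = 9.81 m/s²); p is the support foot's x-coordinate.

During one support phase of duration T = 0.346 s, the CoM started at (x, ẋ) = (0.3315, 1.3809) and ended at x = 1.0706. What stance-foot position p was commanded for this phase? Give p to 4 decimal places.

ωT = 3.1655·0.346 = 1.095263; cosh(ωT) = 1.662210, sinh(ωT) = 1.327759
x(T) = p + (x₀−p)·cosh(ωT) + (ẋ₀/ω)·sinh(ωT) ⇒ p·(1 − cosh) = x(T) − x₀·cosh − (ẋ₀/ω)·sinh
numerator   = 1.0706 − (0.3315)·1.662210 − (1.3809/3.1655)·1.327759 = -0.059637
denominator = 1 − 1.662210 = -0.662210
p = -0.059637 / -0.662210 = 0.0901

p = 0.0901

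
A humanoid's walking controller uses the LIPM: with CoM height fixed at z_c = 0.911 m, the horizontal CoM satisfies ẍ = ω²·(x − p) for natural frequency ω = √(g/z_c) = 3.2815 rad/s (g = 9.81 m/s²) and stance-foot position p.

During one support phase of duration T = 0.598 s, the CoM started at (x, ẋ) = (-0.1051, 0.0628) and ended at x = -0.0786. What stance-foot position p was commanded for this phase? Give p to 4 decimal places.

ωT = 3.2815·0.598 = 1.962337; cosh(ωT) = 3.628234, sinh(ωT) = 3.487704
x(T) = p + (x₀−p)·cosh(ωT) + (ẋ₀/ω)·sinh(ωT) ⇒ p·(1 − cosh) = x(T) − x₀·cosh − (ẋ₀/ω)·sinh
numerator   = -0.0786 − (-0.1051)·3.628234 − (0.0628/3.2815)·3.487704 = 0.235981
denominator = 1 − 3.628234 = -2.628234
p = 0.235981 / -2.628234 = -0.0898

p = -0.0898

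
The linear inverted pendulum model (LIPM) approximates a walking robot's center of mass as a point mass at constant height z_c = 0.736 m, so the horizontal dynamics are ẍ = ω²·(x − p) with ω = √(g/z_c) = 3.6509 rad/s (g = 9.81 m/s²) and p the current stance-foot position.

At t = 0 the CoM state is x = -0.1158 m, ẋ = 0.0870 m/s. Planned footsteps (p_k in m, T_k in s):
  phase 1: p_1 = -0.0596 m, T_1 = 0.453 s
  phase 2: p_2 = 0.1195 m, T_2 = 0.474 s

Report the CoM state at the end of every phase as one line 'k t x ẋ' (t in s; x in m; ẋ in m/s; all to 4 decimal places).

1 0.4530 -0.1519 -0.2809
2 0.9270 -0.8806 -3.5254

phase 1: p=-0.0596, T=0.453, ωT=1.653858, cosh=2.709208, sinh=2.517898; start (x,ẋ)=(-0.115800, 0.087000) → end (x,ẋ)=(-0.151857, -0.280923)
phase 2: p=0.1195, T=0.474, ωT=1.730527, cosh=2.910408, sinh=2.733217; start (x,ẋ)=(-0.151857, -0.280923) → end (x,ẋ)=(-0.880569, -3.525386)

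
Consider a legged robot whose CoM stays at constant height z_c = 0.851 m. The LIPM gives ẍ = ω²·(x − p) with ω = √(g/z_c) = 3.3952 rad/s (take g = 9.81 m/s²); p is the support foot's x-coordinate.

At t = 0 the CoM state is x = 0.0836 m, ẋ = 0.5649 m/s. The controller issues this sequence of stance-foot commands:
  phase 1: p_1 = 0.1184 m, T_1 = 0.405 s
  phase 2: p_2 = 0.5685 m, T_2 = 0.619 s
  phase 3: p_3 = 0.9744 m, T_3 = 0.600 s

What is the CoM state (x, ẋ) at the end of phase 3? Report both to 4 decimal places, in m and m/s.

x = 1.5938, ẋ = 2.3099

phase 1: p=0.1184, T=0.405, ωT=1.375056, cosh=2.104062, sinh=1.851236; start (x,ẋ)=(0.083600, 0.564900) → end (x,ẋ)=(0.353191, 0.969855)
phase 2: p=0.5685, T=0.619, ωT=2.101629, cosh=4.150869, sinh=4.028612; start (x,ẋ)=(0.353191, 0.969855) → end (x,ẋ)=(0.825573, 1.080758)
phase 3: p=0.9744, T=0.600, ωT=2.037120, cosh=3.899448, sinh=3.769044; start (x,ẋ)=(0.825573, 1.080758) → end (x,ẋ)=(1.593818, 2.309875)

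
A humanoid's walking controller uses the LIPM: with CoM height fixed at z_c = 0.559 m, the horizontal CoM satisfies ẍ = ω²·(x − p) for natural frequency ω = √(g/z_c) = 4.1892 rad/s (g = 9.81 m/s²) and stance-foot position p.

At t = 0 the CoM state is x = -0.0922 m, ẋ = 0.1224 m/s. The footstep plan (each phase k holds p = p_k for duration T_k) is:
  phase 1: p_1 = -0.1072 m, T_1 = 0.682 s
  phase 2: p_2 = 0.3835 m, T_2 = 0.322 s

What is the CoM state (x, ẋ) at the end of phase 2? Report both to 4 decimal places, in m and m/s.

x = 0.8575, ẋ = 2.5200

phase 1: p=-0.1072, T=0.682, ωT=2.857034, cosh=8.733629, sinh=8.676190; start (x,ẋ)=(-0.092200, 0.122400) → end (x,ẋ)=(0.277305, 1.614191)
phase 2: p=0.3835, T=0.322, ωT=1.348922, cosh=2.056395, sinh=1.796876; start (x,ẋ)=(0.277305, 1.614191) → end (x,ẋ)=(0.857497, 2.520037)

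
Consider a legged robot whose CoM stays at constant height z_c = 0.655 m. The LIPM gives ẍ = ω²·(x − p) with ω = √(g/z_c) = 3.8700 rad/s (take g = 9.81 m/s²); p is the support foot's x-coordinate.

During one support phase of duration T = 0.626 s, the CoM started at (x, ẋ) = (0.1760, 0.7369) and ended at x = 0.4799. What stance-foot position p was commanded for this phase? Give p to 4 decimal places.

p = 0.3386

ωT = 3.8700·0.626 = 2.422620; cosh(ωT) = 5.682026, sinh(ωT) = 5.593337
x(T) = p + (x₀−p)·cosh(ωT) + (ẋ₀/ω)·sinh(ωT) ⇒ p·(1 − cosh) = x(T) − x₀·cosh − (ẋ₀/ω)·sinh
numerator   = 0.4799 − (0.1760)·5.682026 − (0.7369/3.8700)·5.593337 = -1.585183
denominator = 1 − 5.682026 = -4.682026
p = -1.585183 / -4.682026 = 0.3386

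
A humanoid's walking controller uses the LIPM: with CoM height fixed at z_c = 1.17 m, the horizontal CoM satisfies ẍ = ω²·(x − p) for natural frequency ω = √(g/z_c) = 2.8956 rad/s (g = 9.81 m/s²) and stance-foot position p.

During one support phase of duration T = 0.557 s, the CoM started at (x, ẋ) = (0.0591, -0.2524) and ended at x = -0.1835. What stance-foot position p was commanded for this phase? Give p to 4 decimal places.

ωT = 2.8956·0.557 = 1.612849; cosh(ωT) = 2.608202, sinh(ωT) = 2.408883
x(T) = p + (x₀−p)·cosh(ωT) + (ẋ₀/ω)·sinh(ωT) ⇒ p·(1 − cosh) = x(T) − x₀·cosh − (ẋ₀/ω)·sinh
numerator   = -0.1835 − (0.0591)·2.608202 − (-0.2524/2.8956)·2.408883 = -0.127670
denominator = 1 − 2.608202 = -1.608202
p = -0.127670 / -1.608202 = 0.0794

p = 0.0794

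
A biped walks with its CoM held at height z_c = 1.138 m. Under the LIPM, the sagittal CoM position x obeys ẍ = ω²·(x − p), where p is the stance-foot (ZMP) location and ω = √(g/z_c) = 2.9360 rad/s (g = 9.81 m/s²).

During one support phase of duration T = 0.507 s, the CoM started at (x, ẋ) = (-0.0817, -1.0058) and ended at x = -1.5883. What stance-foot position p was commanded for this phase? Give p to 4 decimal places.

p = 0.5103

ωT = 2.9360·0.507 = 1.488552; cosh(ωT) = 2.328187, sinh(ωT) = 2.102488
x(T) = p + (x₀−p)·cosh(ωT) + (ẋ₀/ω)·sinh(ωT) ⇒ p·(1 − cosh) = x(T) − x₀·cosh − (ẋ₀/ω)·sinh
numerator   = -1.5883 − (-0.0817)·2.328187 − (-1.0058/2.9360)·2.102488 = -0.677827
denominator = 1 − 2.328187 = -1.328187
p = -0.677827 / -1.328187 = 0.5103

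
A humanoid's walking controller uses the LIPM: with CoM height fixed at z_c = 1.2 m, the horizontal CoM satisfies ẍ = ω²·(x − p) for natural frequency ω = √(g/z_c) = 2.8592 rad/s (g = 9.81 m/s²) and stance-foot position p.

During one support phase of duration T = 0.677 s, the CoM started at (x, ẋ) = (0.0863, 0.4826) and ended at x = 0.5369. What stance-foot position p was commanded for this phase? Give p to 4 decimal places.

p = 0.1344

ωT = 2.8592·0.677 = 1.935678; cosh(ωT) = 3.536535, sinh(ωT) = 3.392208
x(T) = p + (x₀−p)·cosh(ωT) + (ẋ₀/ω)·sinh(ωT) ⇒ p·(1 − cosh) = x(T) − x₀·cosh − (ẋ₀/ω)·sinh
numerator   = 0.5369 − (0.0863)·3.536535 − (0.4826/2.8592)·3.392208 = -0.340869
denominator = 1 − 3.536535 = -2.536535
p = -0.340869 / -2.536535 = 0.1344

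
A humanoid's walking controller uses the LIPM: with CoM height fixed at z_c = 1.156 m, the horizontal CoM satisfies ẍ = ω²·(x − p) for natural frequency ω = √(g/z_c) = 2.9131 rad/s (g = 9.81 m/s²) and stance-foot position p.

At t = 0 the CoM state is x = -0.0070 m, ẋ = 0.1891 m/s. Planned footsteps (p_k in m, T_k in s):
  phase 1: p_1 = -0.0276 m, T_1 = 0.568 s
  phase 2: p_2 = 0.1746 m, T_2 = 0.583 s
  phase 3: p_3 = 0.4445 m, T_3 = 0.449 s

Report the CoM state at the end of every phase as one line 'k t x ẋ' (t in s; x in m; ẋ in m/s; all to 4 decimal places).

1 0.5680 0.1918 0.6639
2 1.1510 0.8251 2.0074
3 1.6000 2.3811 5.8846

phase 1: p=-0.0276, T=0.568, ωT=1.654641, cosh=2.711181, sinh=2.520020; start (x,ẋ)=(-0.007000, 0.189100) → end (x,ẋ)=(0.191834, 0.663910)
phase 2: p=0.1746, T=0.583, ωT=1.698337, cosh=2.823920, sinh=2.640933; start (x,ẋ)=(0.191834, 0.663910) → end (x,ẋ)=(0.825150, 2.007417)
phase 3: p=0.4445, T=0.449, ωT=1.307982, cosh=1.984533, sinh=1.714168; start (x,ẋ)=(0.825150, 2.007417) → end (x,ẋ)=(2.381145, 5.884576)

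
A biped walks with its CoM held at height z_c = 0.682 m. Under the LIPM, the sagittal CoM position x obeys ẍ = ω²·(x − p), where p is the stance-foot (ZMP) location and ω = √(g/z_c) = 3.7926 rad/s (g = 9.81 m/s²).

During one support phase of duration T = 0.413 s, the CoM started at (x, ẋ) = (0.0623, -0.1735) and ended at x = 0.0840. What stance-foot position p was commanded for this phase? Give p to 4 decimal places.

p = -0.0221

ωT = 3.7926·0.413 = 1.566344; cosh(ωT) = 2.498957, sinh(ωT) = 2.290149
x(T) = p + (x₀−p)·cosh(ωT) + (ẋ₀/ω)·sinh(ωT) ⇒ p·(1 − cosh) = x(T) − x₀·cosh − (ẋ₀/ω)·sinh
numerator   = 0.0840 − (0.0623)·2.498957 − (-0.1735/3.7926)·2.290149 = 0.033082
denominator = 1 − 2.498957 = -1.498957
p = 0.033082 / -1.498957 = -0.0221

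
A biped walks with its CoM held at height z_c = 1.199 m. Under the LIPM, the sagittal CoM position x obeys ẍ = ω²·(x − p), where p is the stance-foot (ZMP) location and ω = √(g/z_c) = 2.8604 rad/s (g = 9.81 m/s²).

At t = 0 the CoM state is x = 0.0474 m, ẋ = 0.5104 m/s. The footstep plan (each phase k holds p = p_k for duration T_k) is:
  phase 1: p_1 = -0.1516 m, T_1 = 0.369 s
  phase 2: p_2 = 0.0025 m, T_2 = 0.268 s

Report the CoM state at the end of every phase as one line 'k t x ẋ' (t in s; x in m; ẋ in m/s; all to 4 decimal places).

phase 1: p=-0.1516, T=0.369, ωT=1.055488, cosh=1.610699, sinh=1.262677; start (x,ẋ)=(0.047400, 0.510400) → end (x,ẋ)=(0.394237, 1.540841)
phase 2: p=0.0025, T=0.268, ωT=0.766587, cosh=1.308502, sinh=0.843906; start (x,ẋ)=(0.394237, 1.540841) → end (x,ẋ)=(0.969684, 2.961811)

1 0.3690 0.3942 1.5408
2 0.6370 0.9697 2.9618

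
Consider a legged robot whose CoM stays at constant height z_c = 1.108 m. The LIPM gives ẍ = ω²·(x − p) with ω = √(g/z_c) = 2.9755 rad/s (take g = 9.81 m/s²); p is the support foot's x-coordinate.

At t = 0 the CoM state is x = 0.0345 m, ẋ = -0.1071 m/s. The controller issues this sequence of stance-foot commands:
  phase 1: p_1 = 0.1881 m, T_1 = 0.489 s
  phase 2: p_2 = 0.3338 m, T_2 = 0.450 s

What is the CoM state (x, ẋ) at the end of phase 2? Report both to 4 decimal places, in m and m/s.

phase 1: p=0.1881, T=0.489, ωT=1.455019, cosh=2.258981, sinh=2.025586; start (x,ẋ)=(0.034500, -0.107100) → end (x,ẋ)=(-0.231788, -1.167704)
phase 2: p=0.3338, T=0.450, ωT=1.338975, cosh=2.038623, sinh=1.776508; start (x,ẋ)=(-0.231788, -1.167704) → end (x,ẋ)=(-1.516394, -5.370208)

x = -1.5164, ẋ = -5.3702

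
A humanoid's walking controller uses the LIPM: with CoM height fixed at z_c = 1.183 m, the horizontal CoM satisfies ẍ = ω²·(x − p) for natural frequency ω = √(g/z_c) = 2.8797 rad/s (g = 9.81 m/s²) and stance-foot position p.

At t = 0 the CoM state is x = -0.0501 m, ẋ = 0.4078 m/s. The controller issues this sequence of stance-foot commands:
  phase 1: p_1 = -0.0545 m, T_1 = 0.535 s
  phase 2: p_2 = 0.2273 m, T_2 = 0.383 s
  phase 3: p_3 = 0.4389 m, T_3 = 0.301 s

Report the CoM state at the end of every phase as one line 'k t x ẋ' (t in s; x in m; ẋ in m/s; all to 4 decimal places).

1 0.5350 0.2716 1.0236
2 0.9180 0.7778 1.8828
3 1.2190 1.5537 3.5915

phase 1: p=-0.0545, T=0.535, ωT=1.540640, cosh=2.440909, sinh=2.226665; start (x,ẋ)=(-0.050100, 0.407800) → end (x,ẋ)=(0.271562, 1.023616)
phase 2: p=0.2273, T=0.383, ωT=1.102925, cosh=1.672433, sinh=1.340534; start (x,ẋ)=(0.271562, 1.023616) → end (x,ẋ)=(0.777831, 1.882797)
phase 3: p=0.4389, T=0.301, ωT=0.866790, cosh=1.399780, sinh=0.979481; start (x,ẋ)=(0.777831, 1.882797) → end (x,ẋ)=(1.553730, 3.591493)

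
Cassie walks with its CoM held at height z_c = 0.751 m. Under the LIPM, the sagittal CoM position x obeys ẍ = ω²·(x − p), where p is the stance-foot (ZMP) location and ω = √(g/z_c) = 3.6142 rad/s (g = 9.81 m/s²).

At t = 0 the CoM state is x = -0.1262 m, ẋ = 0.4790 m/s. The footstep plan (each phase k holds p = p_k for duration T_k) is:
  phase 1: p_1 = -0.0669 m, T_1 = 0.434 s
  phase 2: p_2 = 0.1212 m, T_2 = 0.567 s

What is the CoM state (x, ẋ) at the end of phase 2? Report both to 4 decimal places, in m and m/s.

x = 0.7407, ẋ = 2.3451

phase 1: p=-0.0669, T=0.434, ωT=1.568563, cosh=2.504045, sinh=2.295700; start (x,ẋ)=(-0.126200, 0.479000) → end (x,ẋ)=(0.088866, 0.707418)
phase 2: p=0.1212, T=0.567, ωT=2.049251, cosh=3.945460, sinh=3.816628; start (x,ẋ)=(0.088866, 0.707418) → end (x,ẋ)=(0.740666, 2.345069)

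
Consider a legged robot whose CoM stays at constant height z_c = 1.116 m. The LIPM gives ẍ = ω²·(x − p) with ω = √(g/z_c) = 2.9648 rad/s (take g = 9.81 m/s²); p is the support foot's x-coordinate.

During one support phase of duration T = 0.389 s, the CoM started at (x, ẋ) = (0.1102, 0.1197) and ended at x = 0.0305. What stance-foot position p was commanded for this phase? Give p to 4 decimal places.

p = 0.2952

ωT = 2.9648·0.389 = 1.153307; cosh(ωT) = 1.742123, sinh(ωT) = 1.426532
x(T) = p + (x₀−p)·cosh(ωT) + (ẋ₀/ω)·sinh(ωT) ⇒ p·(1 − cosh) = x(T) − x₀·cosh − (ẋ₀/ω)·sinh
numerator   = 0.0305 − (0.1102)·1.742123 − (0.1197/2.9648)·1.426532 = -0.219076
denominator = 1 − 1.742123 = -0.742123
p = -0.219076 / -0.742123 = 0.2952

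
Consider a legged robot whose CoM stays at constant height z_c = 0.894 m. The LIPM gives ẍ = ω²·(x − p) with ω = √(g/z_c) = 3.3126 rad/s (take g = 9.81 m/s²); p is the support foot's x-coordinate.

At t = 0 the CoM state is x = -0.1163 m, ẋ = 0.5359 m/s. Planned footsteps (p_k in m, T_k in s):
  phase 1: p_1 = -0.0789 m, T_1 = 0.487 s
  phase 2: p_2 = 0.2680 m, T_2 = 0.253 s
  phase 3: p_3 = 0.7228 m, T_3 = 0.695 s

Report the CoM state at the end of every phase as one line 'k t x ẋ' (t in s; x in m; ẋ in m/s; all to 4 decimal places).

1 0.4870 0.2134 1.0997
2 0.7400 0.5050 1.3390
3 1.4350 1.6234 3.1896

phase 1: p=-0.0789, T=0.487, ωT=1.613236, cosh=2.609135, sinh=2.409893; start (x,ẋ)=(-0.116300, 0.535900) → end (x,ẋ)=(0.213382, 1.099671)
phase 2: p=0.2680, T=0.253, ωT=0.838088, cosh=1.372239, sinh=0.939703; start (x,ẋ)=(0.213382, 1.099671) → end (x,ẋ)=(0.505000, 1.338993)
phase 3: p=0.7228, T=0.695, ωT=2.302257, cosh=5.048376, sinh=4.948343; start (x,ẋ)=(0.505000, 1.338993) → end (x,ẋ)=(1.623444, 3.189587)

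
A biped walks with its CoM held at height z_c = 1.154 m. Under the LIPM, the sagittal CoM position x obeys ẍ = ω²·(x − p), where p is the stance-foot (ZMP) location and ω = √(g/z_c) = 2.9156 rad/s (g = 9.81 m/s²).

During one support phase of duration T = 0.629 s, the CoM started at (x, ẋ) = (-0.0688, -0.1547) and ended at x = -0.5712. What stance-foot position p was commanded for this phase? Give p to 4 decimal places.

ωT = 2.9156·0.629 = 1.833912; cosh(ωT) = 3.209056, sinh(ωT) = 3.049268
x(T) = p + (x₀−p)·cosh(ωT) + (ẋ₀/ω)·sinh(ωT) ⇒ p·(1 − cosh) = x(T) − x₀·cosh − (ẋ₀/ω)·sinh
numerator   = -0.5712 − (-0.0688)·3.209056 − (-0.1547/2.9156)·3.049268 = -0.188625
denominator = 1 − 3.209056 = -2.209056
p = -0.188625 / -2.209056 = 0.0854

p = 0.0854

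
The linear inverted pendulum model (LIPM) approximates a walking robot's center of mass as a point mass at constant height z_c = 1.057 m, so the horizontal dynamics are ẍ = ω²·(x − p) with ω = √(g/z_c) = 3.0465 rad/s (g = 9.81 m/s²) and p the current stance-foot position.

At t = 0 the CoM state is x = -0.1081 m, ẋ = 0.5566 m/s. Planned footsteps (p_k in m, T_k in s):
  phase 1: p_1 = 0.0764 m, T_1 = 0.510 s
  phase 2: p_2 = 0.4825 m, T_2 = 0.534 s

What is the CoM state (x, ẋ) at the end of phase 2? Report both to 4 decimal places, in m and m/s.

x = -0.6197, ẋ = -3.0683

phase 1: p=0.0764, T=0.510, ωT=1.553715, cosh=2.470233, sinh=2.258772; start (x,ẋ)=(-0.108100, 0.556600) → end (x,ẋ)=(0.033323, 0.105323)
phase 2: p=0.4825, T=0.534, ωT=1.626831, cosh=2.642139, sinh=2.445587; start (x,ẋ)=(0.033323, 0.105323) → end (x,ẋ)=(-0.619740, -3.068308)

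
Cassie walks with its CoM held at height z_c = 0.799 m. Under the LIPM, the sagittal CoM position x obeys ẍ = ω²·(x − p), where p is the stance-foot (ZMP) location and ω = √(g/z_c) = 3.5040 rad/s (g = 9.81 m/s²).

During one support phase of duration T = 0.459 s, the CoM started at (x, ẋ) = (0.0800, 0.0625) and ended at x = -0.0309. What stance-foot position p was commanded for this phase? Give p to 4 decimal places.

p = 0.1762

ωT = 3.5040·0.459 = 1.608336; cosh(ωT) = 2.597357, sinh(ωT) = 2.397136
x(T) = p + (x₀−p)·cosh(ωT) + (ẋ₀/ω)·sinh(ωT) ⇒ p·(1 − cosh) = x(T) − x₀·cosh − (ẋ₀/ω)·sinh
numerator   = -0.0309 − (0.0800)·2.597357 − (0.0625/3.5040)·2.397136 = -0.281446
denominator = 1 − 2.597357 = -1.597357
p = -0.281446 / -1.597357 = 0.1762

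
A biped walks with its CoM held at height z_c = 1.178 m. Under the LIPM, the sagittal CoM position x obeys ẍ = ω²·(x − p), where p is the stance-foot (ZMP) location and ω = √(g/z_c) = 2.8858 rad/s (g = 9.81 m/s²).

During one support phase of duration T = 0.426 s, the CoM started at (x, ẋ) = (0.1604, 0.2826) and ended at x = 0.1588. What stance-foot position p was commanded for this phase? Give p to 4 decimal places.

p = 0.3412

ωT = 2.8858·0.426 = 1.229351; cosh(ωT) = 1.855746, sinh(ωT) = 1.563263
x(T) = p + (x₀−p)·cosh(ωT) + (ẋ₀/ω)·sinh(ωT) ⇒ p·(1 − cosh) = x(T) − x₀·cosh − (ẋ₀/ω)·sinh
numerator   = 0.1588 − (0.1604)·1.855746 − (0.2826/2.8858)·1.563263 = -0.291949
denominator = 1 − 1.855746 = -0.855746
p = -0.291949 / -0.855746 = 0.3412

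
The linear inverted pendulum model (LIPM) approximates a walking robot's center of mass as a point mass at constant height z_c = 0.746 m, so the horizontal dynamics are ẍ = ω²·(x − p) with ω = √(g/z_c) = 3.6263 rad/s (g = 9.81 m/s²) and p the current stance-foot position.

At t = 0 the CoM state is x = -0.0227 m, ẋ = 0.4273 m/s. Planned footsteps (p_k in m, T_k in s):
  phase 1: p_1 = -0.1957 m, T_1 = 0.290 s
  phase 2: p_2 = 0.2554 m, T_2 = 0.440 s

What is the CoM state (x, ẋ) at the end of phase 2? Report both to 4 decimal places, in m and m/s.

x = 1.1519, ẋ = 3.5684

phase 1: p=-0.1957, T=0.290, ωT=1.051627, cosh=1.605837, sinh=1.256468; start (x,ẋ)=(-0.022700, 0.427300) → end (x,ẋ)=(0.230164, 1.474419)
phase 2: p=0.2554, T=0.440, ωT=1.595572, cosh=2.566971, sinh=2.364178; start (x,ẋ)=(0.230164, 1.474419) → end (x,ẋ)=(1.151872, 3.568435)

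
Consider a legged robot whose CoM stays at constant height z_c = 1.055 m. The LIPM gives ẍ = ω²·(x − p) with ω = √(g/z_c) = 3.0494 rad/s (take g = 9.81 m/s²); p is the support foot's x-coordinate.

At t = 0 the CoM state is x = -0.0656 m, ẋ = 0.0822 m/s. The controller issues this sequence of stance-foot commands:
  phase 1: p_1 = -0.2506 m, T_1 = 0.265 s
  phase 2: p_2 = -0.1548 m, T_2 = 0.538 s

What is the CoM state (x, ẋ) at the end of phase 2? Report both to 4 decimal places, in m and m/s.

x = 0.8221, ẋ = 2.9941

phase 1: p=-0.2506, T=0.265, ωT=0.808091, cosh=1.344664, sinh=0.898956; start (x,ẋ)=(-0.065600, 0.082200) → end (x,ẋ)=(0.022395, 0.617668)
phase 2: p=-0.1548, T=0.538, ωT=1.640577, cosh=2.676007, sinh=2.482139; start (x,ẋ)=(0.022395, 0.617668) → end (x,ẋ)=(0.822143, 2.994081)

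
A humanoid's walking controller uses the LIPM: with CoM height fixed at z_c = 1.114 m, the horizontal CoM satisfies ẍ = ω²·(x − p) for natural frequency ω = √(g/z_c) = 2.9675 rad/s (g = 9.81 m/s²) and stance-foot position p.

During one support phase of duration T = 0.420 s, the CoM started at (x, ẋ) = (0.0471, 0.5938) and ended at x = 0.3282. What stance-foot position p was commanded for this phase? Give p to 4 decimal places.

ωT = 2.9675·0.420 = 1.246350; cosh(ωT) = 1.882589, sinh(ωT) = 1.595037
x(T) = p + (x₀−p)·cosh(ωT) + (ẋ₀/ω)·sinh(ωT) ⇒ p·(1 − cosh) = x(T) − x₀·cosh − (ẋ₀/ω)·sinh
numerator   = 0.3282 − (0.0471)·1.882589 − (0.5938/2.9675)·1.595037 = -0.079639
denominator = 1 − 1.882589 = -0.882589
p = -0.079639 / -0.882589 = 0.0902

p = 0.0902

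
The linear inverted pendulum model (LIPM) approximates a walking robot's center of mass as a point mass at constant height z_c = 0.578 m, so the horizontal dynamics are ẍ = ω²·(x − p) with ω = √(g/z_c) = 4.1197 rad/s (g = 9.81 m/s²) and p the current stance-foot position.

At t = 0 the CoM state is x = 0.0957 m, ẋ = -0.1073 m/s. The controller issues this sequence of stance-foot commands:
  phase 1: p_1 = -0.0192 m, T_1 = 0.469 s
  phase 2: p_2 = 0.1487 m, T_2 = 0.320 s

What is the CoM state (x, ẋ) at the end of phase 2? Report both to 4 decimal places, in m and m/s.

phase 1: p=-0.0192, T=0.469, ωT=1.932139, cosh=3.524551, sinh=3.379713; start (x,ẋ)=(0.095700, -0.107300) → end (x,ẋ)=(0.297744, 1.221615)
phase 2: p=0.1487, T=0.320, ωT=1.318304, cosh=2.002333, sinh=1.734745; start (x,ẋ)=(0.297744, 1.221615) → end (x,ẋ)=(0.961540, 3.511245)

x = 0.9615, ẋ = 3.5112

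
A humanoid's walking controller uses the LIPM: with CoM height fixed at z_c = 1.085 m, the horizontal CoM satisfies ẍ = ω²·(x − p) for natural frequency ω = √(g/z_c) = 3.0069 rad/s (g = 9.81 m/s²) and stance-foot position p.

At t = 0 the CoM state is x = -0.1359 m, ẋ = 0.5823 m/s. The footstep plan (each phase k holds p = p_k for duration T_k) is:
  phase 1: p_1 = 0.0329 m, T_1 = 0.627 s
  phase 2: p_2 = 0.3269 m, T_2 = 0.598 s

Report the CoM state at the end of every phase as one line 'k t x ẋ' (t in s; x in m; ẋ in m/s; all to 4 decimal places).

1 0.6270 0.0873 0.3289
2 1.2250 -0.0952 -1.0955

phase 1: p=0.0329, T=0.627, ωT=1.885326, cosh=3.370142, sinh=3.218362; start (x,ẋ)=(-0.135900, 0.582300) → end (x,ẋ)=(0.087271, 0.328906)
phase 2: p=0.3269, T=0.598, ωT=1.798126, cosh=3.101966, sinh=2.936357; start (x,ẋ)=(0.087271, 0.328906) → end (x,ẋ)=(-0.095232, -1.095510)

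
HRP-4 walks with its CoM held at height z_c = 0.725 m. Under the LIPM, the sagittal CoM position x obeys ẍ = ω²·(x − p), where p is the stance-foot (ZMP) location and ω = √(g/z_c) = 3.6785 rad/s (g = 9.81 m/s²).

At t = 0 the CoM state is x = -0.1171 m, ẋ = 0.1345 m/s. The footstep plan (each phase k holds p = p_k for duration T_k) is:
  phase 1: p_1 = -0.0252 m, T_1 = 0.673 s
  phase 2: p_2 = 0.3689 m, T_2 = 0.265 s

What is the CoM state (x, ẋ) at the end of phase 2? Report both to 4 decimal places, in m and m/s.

phase 1: p=-0.0252, T=0.673, ωT=2.475631, cosh=5.986655, sinh=5.902545; start (x,ẋ)=(-0.117100, 0.134500) → end (x,ẋ)=(-0.359554, -1.190175)
phase 2: p=0.3689, T=0.265, ωT=0.974803, cosh=1.513955, sinh=1.136688; start (x,ẋ)=(-0.359554, -1.190175) → end (x,ẋ)=(-1.101721, -4.847762)

x = -1.1017, ẋ = -4.8478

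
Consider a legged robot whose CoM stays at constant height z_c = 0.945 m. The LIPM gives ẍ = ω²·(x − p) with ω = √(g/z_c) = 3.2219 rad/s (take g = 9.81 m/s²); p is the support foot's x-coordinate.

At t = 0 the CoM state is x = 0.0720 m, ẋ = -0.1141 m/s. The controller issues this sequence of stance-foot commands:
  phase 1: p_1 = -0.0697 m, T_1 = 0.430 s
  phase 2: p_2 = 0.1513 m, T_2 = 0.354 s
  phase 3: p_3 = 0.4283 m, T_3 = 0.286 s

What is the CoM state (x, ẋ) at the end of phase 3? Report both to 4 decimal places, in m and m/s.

phase 1: p=-0.0697, T=0.430, ωT=1.385417, cosh=2.123356, sinh=1.873136; start (x,ẋ)=(0.072000, -0.114100) → end (x,ẋ)=(0.164844, 0.612893)
phase 2: p=0.1513, T=0.354, ωT=1.140553, cosh=1.724070, sinh=1.404427; start (x,ẋ)=(0.164844, 0.612893) → end (x,ẋ)=(0.441812, 1.117958)
phase 3: p=0.4283, T=0.286, ωT=0.921463, cosh=1.455451, sinh=1.057514; start (x,ẋ)=(0.441812, 1.117958) → end (x,ẋ)=(0.814910, 1.673170)

x = 0.8149, ẋ = 1.6732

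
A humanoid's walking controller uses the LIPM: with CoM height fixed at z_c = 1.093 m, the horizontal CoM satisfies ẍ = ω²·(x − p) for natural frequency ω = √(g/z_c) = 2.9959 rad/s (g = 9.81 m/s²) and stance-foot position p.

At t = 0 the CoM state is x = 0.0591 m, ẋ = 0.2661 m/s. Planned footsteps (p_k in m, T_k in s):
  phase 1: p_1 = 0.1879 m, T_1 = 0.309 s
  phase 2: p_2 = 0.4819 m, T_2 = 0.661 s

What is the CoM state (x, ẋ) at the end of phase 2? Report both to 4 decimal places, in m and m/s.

phase 1: p=0.1879, T=0.309, ωT=0.925733, cosh=1.459979, sinh=1.063738; start (x,ẋ)=(0.059100, 0.266100) → end (x,ẋ)=(0.094337, -0.021966)
phase 2: p=0.4819, T=0.661, ωT=1.980290, cosh=3.691436, sinh=3.553407; start (x,ẋ)=(0.094337, -0.021966) → end (x,ẋ)=(-0.974817, -4.206944)

x = -0.9748, ẋ = -4.2069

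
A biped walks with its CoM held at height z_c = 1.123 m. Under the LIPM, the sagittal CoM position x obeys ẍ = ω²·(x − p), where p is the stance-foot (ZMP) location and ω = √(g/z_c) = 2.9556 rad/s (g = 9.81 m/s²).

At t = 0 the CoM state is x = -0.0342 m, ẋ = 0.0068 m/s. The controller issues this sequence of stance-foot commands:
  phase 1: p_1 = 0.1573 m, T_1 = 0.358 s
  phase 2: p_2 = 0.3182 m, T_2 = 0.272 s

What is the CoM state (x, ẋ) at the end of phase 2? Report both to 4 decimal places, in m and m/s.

phase 1: p=0.1573, T=0.358, ωT=1.058105, cosh=1.614009, sinh=1.266896; start (x,ẋ)=(-0.034200, 0.006800) → end (x,ẋ)=(-0.148868, -0.706085)
phase 2: p=0.3182, T=0.272, ωT=0.803923, cosh=1.340929, sinh=0.893360; start (x,ẋ)=(-0.148868, -0.706085) → end (x,ẋ)=(-0.521527, -2.180063)

x = -0.5215, ẋ = -2.1801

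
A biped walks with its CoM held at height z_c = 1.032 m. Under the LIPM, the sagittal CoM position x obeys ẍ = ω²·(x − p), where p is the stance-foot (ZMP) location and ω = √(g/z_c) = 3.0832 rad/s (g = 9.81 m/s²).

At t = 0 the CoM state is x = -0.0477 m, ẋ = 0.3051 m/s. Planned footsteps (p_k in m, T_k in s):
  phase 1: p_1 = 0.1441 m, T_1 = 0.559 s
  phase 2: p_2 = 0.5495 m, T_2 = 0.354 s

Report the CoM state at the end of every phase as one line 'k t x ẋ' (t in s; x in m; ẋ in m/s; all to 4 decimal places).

phase 1: p=0.1441, T=0.559, ωT=1.723509, cosh=2.891298, sinh=2.712859; start (x,ẋ)=(-0.047700, 0.305100) → end (x,ẋ)=(-0.141998, -0.722135)
phase 2: p=0.5495, T=0.354, ωT=1.091453, cosh=1.657163, sinh=1.321435; start (x,ẋ)=(-0.141998, -0.722135) → end (x,ẋ)=(-0.905927, -4.014032)

1 0.5590 -0.1420 -0.7221
2 0.9130 -0.9059 -4.0140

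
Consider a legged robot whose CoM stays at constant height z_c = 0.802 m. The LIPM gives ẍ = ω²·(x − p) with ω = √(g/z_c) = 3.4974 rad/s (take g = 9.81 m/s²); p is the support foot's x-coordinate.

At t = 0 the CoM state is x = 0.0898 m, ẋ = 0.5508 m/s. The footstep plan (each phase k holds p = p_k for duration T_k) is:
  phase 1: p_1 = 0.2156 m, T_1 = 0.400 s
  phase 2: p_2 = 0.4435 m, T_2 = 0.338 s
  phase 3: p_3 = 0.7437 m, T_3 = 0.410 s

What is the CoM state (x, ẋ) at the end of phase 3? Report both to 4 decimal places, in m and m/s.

phase 1: p=0.2156, T=0.400, ωT=1.398960, cosh=2.148919, sinh=1.902066; start (x,ẋ)=(0.089800, 0.550800) → end (x,ẋ)=(0.244819, 0.346767)
phase 2: p=0.4435, T=0.338, ωT=1.182121, cosh=1.783956, sinh=1.477329; start (x,ẋ)=(0.244819, 0.346767) → end (x,ẋ)=(0.235539, -0.407928)
phase 3: p=0.7437, T=0.410, ωT=1.433934, cosh=2.216770, sinh=1.978401; start (x,ẋ)=(0.235539, -0.407928) → end (x,ẋ)=(-0.613530, -4.420376)

x = -0.6135, ẋ = -4.4204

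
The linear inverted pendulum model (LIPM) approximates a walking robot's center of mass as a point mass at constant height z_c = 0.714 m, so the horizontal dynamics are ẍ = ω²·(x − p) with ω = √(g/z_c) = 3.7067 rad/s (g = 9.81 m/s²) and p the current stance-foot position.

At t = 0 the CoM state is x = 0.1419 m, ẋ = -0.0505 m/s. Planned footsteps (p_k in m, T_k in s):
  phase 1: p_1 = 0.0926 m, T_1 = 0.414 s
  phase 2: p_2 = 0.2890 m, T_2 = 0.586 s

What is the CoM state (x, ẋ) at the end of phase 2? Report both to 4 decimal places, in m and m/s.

x = 0.1430, ẋ = -0.4638

phase 1: p=0.0926, T=0.414, ωT=1.534574, cosh=2.427448, sinh=2.211900; start (x,ẋ)=(0.141900, -0.050500) → end (x,ẋ)=(0.182138, 0.281617)
phase 2: p=0.2890, T=0.586, ωT=2.172126, cosh=4.445430, sinh=4.331495; start (x,ẋ)=(0.182138, 0.281617) → end (x,ẋ)=(0.143040, -0.463814)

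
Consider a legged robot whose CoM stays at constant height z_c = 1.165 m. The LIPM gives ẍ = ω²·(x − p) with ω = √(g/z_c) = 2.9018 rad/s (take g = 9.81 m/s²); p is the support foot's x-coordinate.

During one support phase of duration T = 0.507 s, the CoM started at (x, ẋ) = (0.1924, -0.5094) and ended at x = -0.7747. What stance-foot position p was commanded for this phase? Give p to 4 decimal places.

p = 0.6607

ωT = 2.9018·0.507 = 1.471213; cosh(ωT) = 2.292080, sinh(ωT) = 2.062433
x(T) = p + (x₀−p)·cosh(ωT) + (ẋ₀/ω)·sinh(ωT) ⇒ p·(1 − cosh) = x(T) − x₀·cosh − (ẋ₀/ω)·sinh
numerator   = -0.7747 − (0.1924)·2.292080 − (-0.5094/2.9018)·2.062433 = -0.853644
denominator = 1 − 2.292080 = -1.292080
p = -0.853644 / -1.292080 = 0.6607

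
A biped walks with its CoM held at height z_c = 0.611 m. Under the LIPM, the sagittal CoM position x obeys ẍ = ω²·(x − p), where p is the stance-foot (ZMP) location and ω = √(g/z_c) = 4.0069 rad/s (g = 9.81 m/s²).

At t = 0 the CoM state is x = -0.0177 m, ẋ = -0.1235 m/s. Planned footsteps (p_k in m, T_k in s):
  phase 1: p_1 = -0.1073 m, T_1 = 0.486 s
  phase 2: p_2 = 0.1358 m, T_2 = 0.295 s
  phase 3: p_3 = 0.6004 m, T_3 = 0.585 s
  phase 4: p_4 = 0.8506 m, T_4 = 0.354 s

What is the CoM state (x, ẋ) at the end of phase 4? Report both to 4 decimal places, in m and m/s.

phase 1: p=-0.1073, T=0.486, ωT=1.947353, cosh=3.576381, sinh=3.433729; start (x,ẋ)=(-0.017700, -0.123500) → end (x,ẋ)=(0.107310, 0.791089)
phase 2: p=0.1358, T=0.295, ωT=1.182036, cosh=1.783830, sinh=1.477176; start (x,ẋ)=(0.107310, 0.791089) → end (x,ẋ)=(0.376620, 1.242537)
phase 3: p=0.6004, T=0.585, ωT=2.344036, cosh=5.259582, sinh=5.163643; start (x,ẋ)=(0.376620, 1.242537) → end (x,ẋ)=(1.024650, 1.905163)
phase 4: p=0.8506, T=0.354, ωT=1.418443, cosh=2.186387, sinh=1.944296; start (x,ẋ)=(1.024650, 1.905163) → end (x,ẋ)=(2.155597, 5.521380)

x = 2.1556, ẋ = 5.5214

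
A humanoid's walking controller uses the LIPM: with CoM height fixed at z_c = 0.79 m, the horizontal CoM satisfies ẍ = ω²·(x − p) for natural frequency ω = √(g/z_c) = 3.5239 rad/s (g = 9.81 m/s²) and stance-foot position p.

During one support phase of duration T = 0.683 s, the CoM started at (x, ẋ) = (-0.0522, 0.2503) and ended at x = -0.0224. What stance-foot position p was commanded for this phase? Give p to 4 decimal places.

ωT = 3.5239·0.683 = 2.406824; cosh(ωT) = 5.594377, sinh(ωT) = 5.504276
x(T) = p + (x₀−p)·cosh(ωT) + (ẋ₀/ω)·sinh(ωT) ⇒ p·(1 − cosh) = x(T) − x₀·cosh − (ẋ₀/ω)·sinh
numerator   = -0.0224 − (-0.0522)·5.594377 − (0.2503/3.5239)·5.504276 = -0.121338
denominator = 1 − 5.594377 = -4.594377
p = -0.121338 / -4.594377 = 0.0264

p = 0.0264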